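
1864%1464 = 400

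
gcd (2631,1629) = 3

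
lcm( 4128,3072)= 132096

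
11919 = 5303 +6616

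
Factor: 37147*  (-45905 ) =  - 5^1*11^2*307^1*9181^1 = -1705233035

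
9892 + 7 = 9899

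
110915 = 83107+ 27808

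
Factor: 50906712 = 2^3 * 3^1*31^1 * 53^1*1291^1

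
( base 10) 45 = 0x2d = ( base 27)1I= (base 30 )1f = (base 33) 1c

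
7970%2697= 2576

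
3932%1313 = 1306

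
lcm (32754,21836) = 65508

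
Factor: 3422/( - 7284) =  - 1711/3642=- 2^ ( - 1 )*3^( - 1) * 29^1 *59^1 *607^( - 1)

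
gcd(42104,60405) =1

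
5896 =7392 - 1496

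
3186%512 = 114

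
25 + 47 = 72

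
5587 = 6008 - 421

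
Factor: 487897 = 487897^1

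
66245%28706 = 8833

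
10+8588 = 8598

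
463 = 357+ 106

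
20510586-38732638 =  - 18222052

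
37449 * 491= 18387459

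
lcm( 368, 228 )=20976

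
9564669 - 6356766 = 3207903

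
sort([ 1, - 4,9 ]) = [ - 4, 1, 9 ]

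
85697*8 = 685576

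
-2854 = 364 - 3218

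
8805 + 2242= 11047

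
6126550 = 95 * 64490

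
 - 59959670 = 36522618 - 96482288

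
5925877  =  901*6577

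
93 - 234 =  - 141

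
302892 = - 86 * ( - 3522 )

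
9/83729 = 9/83729 = 0.00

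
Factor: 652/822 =326/411 = 2^1*3^ ( - 1)*137^( - 1 )*163^1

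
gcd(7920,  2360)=40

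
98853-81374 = 17479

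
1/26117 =1/26117 = 0.00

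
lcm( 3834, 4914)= 348894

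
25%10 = 5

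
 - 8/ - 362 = 4/181 = 0.02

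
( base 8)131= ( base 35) 2j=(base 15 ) 5E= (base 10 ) 89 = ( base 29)32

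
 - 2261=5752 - 8013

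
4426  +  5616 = 10042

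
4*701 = 2804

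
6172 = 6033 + 139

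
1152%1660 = 1152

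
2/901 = 2/901 = 0.00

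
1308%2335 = 1308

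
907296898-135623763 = 771673135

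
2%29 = 2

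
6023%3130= 2893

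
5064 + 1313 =6377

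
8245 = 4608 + 3637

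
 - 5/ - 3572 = 5/3572  =  0.00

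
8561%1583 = 646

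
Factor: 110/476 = 2^( - 1)*5^1*7^ ( - 1)*11^1*17^( -1 ) = 55/238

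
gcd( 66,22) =22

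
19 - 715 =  - 696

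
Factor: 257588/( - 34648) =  - 2^( - 1 )*61^( - 1)*907^1 = - 907/122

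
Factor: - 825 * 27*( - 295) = 6571125 = 3^4 * 5^3*11^1*59^1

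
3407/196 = 17 + 75/196 = 17.38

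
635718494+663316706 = 1299035200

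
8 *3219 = 25752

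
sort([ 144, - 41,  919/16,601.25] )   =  [-41, 919/16 , 144,  601.25 ]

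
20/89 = 20/89 = 0.22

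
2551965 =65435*39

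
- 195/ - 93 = 2 + 3/31 =2.10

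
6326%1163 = 511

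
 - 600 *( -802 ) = 481200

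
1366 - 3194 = -1828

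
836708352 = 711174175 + 125534177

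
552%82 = 60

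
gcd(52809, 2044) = 1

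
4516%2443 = 2073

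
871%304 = 263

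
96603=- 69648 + 166251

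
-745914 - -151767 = -594147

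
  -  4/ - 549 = 4/549  =  0.01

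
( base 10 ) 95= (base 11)87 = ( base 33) 2T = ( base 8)137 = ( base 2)1011111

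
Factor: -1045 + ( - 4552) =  - 5597 = - 29^1 * 193^1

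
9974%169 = 3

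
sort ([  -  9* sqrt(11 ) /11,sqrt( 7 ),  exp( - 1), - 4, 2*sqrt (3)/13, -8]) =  [ - 8 ,-4, - 9*sqrt(11 ) /11,  2*sqrt( 3) /13,exp( - 1) , sqrt( 7)] 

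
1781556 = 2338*762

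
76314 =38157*2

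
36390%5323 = 4452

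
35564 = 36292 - 728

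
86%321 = 86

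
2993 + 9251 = 12244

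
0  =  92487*0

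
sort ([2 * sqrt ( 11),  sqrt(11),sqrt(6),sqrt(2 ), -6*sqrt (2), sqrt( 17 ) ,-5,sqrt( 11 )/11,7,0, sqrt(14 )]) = [-6*sqrt( 2),  -  5,  0,sqrt( 11) /11, sqrt(2), sqrt(6) , sqrt(11), sqrt(14 ), sqrt(17 ), 2 * sqrt(11 ),  7 ] 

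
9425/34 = 9425/34  =  277.21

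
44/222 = 22/111 = 0.20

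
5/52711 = 5/52711 = 0.00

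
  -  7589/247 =  -  31 + 68/247 =- 30.72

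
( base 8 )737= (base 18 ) 18B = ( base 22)lh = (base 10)479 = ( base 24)jn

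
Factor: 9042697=1489^1*6073^1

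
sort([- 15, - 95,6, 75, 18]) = [ - 95, - 15, 6,18,75]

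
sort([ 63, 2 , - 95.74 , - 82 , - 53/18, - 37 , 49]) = [-95.74, - 82, - 37, - 53/18, 2 , 49,63]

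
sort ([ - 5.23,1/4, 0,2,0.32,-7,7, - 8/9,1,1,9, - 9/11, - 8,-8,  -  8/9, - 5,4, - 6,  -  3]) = [ - 8 , - 8,-7, - 6, - 5.23,-5, - 3 ,-8/9, - 8/9, - 9/11, 0,1/4 , 0.32,1,1, 2 , 4,  7, 9]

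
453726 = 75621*6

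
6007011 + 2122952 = 8129963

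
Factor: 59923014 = 2^1*3^1 * 1951^1 * 5119^1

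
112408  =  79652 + 32756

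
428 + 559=987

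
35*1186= 41510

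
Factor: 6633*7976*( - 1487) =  - 2^3*3^2*11^1*67^1*997^1*1487^1 = - 78669449496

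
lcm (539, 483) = 37191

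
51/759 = 17/253 = 0.07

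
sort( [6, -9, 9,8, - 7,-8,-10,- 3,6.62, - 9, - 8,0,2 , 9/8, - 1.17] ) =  [-10, - 9, - 9, - 8, - 8, - 7,-3 ,-1.17,0,  9/8,2,6 , 6.62,  8,9] 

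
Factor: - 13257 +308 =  - 23^1* 563^1 = -  12949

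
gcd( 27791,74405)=1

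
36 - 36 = 0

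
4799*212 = 1017388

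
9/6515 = 9/6515 = 0.00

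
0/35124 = 0 = 0.00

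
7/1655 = 7/1655 = 0.00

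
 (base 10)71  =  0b1000111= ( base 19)3E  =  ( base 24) 2n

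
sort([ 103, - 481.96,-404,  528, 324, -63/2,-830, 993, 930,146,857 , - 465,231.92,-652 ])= [ - 830, - 652 ,-481.96, - 465, - 404,-63/2, 103, 146,231.92,324 , 528,857, 930, 993]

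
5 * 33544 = 167720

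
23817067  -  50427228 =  - 26610161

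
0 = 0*8705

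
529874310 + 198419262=728293572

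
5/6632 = 5/6632 =0.00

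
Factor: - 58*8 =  - 464 = - 2^4 *29^1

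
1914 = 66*29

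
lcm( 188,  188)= 188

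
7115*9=64035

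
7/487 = 7/487 = 0.01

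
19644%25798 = 19644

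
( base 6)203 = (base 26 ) 2n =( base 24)33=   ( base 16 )4b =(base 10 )75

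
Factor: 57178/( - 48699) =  - 2^1  *3^( - 2)*7^(-1)*11^1*23^1*113^1*773^(-1)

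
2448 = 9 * 272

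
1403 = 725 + 678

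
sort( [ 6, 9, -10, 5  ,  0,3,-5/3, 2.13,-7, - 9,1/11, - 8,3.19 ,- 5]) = [  -  10, - 9, - 8,-7, - 5, -5/3, 0, 1/11,2.13, 3 , 3.19,5, 6,9]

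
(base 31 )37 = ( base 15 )6A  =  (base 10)100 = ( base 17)5F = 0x64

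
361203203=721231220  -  360028017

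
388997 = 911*427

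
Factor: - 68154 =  - 2^1*3^1*37^1*307^1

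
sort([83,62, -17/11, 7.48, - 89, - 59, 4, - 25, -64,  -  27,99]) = [ - 89, - 64,-59, - 27, - 25, - 17/11,4, 7.48, 62,83, 99] 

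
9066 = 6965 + 2101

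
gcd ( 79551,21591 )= 9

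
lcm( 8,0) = 0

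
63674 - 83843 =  - 20169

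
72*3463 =249336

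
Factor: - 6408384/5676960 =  - 66754/59135 = -  2^1*5^( - 1 ) * 11827^( - 1 )*33377^1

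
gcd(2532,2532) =2532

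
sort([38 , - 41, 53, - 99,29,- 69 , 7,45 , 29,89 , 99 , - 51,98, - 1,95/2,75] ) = [ - 99, - 69, - 51, - 41, - 1,7, 29,29,38,45,95/2, 53,75,89,98,99]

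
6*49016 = 294096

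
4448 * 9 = 40032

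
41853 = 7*5979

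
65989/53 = 1245 + 4/53 = 1245.08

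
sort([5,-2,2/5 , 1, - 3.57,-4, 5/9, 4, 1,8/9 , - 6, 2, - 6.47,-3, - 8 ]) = [ - 8, - 6.47, - 6, - 4, - 3.57, - 3,-2, 2/5,5/9 , 8/9 , 1,1 , 2 , 4,5 ] 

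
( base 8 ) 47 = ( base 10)39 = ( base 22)1h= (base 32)17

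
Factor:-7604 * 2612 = - 19861648 = - 2^4*653^1 * 1901^1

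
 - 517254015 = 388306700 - 905560715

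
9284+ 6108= 15392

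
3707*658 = 2439206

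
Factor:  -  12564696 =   -  2^3*3^1*41^1*113^2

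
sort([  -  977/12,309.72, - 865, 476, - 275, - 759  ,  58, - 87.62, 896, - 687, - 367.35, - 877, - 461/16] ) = [ - 877, - 865, - 759, - 687, - 367.35, -275, - 87.62, - 977/12, - 461/16,58 , 309.72,  476, 896]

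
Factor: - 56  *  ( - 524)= 29344 = 2^5*7^1*131^1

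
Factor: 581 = 7^1*83^1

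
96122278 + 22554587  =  118676865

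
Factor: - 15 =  - 3^1*5^1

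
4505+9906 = 14411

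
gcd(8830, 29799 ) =1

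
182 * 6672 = 1214304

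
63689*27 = 1719603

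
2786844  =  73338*38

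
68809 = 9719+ 59090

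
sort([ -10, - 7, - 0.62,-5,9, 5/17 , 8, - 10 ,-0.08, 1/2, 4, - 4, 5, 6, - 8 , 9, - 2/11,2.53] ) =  [ -10 , - 10, - 8 , - 7, - 5 , - 4, - 0.62, - 2/11, - 0.08, 5/17, 1/2, 2.53,4,5,6 , 8, 9, 9] 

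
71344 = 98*728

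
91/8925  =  13/1275 = 0.01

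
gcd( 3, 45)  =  3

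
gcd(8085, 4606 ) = 49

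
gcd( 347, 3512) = 1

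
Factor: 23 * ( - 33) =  - 759 = -3^1 * 11^1*23^1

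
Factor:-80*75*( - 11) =66000 = 2^4*3^1 *5^3*  11^1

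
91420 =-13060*( - 7 )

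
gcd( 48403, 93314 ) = 97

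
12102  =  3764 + 8338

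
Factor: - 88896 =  - 2^6*3^1*463^1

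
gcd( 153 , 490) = 1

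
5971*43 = 256753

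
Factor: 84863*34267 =2908000421 =113^1*751^1* 34267^1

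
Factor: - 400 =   -  2^4* 5^2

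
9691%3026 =613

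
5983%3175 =2808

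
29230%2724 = 1990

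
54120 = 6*9020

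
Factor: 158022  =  2^1*3^2*8779^1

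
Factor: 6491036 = 2^2*149^1*10891^1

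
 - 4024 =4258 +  - 8282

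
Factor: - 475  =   - 5^2*19^1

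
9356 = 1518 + 7838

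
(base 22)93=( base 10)201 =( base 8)311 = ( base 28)75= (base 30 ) 6L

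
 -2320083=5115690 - 7435773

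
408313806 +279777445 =688091251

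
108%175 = 108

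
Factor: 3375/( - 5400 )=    - 2^ ( - 3 ) * 5^1  =  -5/8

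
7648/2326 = 3 + 335/1163 =3.29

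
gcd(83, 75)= 1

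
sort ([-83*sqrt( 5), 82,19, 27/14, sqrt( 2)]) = [ - 83*sqrt( 5 ), sqrt( 2), 27/14, 19,  82] 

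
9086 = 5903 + 3183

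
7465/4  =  7465/4 = 1866.25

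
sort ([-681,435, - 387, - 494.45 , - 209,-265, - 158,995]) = [ - 681, - 494.45, - 387, -265, - 209, - 158,435,995]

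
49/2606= 49/2606=0.02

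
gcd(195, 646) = 1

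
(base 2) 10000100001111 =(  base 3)102121110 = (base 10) 8463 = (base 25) ddd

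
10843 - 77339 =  - 66496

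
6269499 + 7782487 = 14051986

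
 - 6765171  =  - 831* 8141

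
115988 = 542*214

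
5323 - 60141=-54818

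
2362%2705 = 2362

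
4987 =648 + 4339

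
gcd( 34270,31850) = 10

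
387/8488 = 387/8488= 0.05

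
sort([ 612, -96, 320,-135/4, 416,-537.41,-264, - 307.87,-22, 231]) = [ - 537.41,-307.87, - 264 ,-96, - 135/4,-22,  231,320, 416,612]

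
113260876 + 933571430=1046832306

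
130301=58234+72067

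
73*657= 47961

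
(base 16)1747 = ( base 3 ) 22011201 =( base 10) 5959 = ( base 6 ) 43331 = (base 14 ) 2259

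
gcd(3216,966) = 6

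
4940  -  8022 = -3082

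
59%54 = 5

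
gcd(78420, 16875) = 15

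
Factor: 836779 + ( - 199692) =637087 = 11^1*57917^1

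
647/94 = 647/94 = 6.88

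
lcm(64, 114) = 3648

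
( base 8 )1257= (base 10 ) 687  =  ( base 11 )575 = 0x2af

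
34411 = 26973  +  7438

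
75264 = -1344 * ( - 56 )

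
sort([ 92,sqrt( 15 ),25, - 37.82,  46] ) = [ - 37.82, sqrt(15 )  ,  25,46,92]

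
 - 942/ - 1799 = 942/1799 = 0.52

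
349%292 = 57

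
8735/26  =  8735/26 = 335.96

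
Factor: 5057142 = 2^1 * 3^1 *842857^1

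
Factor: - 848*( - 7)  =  5936 = 2^4*7^1*53^1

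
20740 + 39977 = 60717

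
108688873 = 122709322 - 14020449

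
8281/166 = 8281/166 = 49.89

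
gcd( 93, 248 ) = 31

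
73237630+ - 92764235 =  - 19526605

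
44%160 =44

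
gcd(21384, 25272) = 1944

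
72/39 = 24/13 = 1.85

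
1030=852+178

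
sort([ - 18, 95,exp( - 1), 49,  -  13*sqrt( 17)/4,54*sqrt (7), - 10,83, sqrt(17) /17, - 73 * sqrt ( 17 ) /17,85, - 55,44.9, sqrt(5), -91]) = [ - 91 , - 55, - 18, - 73*sqrt(17 )/17, - 13*sqrt(17 )/4,-10,sqrt(17 ) /17, exp( - 1 ),sqrt(5),44.9,49, 83,85,95,54*sqrt(7 )]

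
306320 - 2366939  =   - 2060619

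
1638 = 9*182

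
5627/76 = 5627/76 = 74.04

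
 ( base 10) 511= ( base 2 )111111111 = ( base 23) M5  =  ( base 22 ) 115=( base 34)F1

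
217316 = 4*54329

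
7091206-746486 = 6344720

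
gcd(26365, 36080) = 5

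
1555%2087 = 1555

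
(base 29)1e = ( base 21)21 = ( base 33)1A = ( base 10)43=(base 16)2B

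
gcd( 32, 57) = 1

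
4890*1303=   6371670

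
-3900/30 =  - 130 = - 130.00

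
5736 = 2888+2848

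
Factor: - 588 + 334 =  - 2^1*127^1 = - 254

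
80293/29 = 80293/29 = 2768.72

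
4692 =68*69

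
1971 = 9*219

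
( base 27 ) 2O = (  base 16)4e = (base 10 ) 78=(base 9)86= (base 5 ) 303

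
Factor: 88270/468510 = 3^ ( - 1) * 13^1*23^(- 1 ) = 13/69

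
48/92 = 12/23 = 0.52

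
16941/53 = 16941/53 = 319.64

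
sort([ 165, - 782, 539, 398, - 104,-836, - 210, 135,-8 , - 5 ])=[-836 ,-782, - 210, - 104,  -  8, - 5 , 135,165,398, 539 ]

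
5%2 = 1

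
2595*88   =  228360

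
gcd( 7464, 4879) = 1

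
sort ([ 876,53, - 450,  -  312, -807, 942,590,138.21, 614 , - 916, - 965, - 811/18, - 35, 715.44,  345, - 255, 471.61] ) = [ - 965, - 916, -807,-450, - 312,  -  255,  -  811/18, - 35, 53, 138.21, 345,471.61,590,614, 715.44,876,942]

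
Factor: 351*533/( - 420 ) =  - 2^( - 2)*3^2*5^( - 1)*7^ (- 1)*13^2*41^1 = - 62361/140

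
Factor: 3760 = 2^4*5^1*47^1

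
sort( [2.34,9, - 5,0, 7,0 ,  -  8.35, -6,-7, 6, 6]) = [ - 8.35, - 7, - 6, - 5,0, 0,2.34,6,6,7,9]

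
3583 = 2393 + 1190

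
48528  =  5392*9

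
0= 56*0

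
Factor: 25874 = 2^1*17^1* 761^1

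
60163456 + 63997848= 124161304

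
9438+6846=16284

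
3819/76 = 201/4 = 50.25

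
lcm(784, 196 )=784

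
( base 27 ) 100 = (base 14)3A1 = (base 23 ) 18g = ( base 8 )1331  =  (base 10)729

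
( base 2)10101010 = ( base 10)170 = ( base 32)5a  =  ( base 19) 8I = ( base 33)55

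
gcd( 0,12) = 12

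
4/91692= 1/22923  =  0.00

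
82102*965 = 79228430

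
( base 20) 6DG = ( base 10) 2676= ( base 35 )26G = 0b101001110100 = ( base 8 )5164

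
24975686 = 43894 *569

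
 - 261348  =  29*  ( - 9012 ) 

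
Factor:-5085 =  - 3^2* 5^1*113^1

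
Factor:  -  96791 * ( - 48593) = 151^1*641^1*48593^1 = 4703365063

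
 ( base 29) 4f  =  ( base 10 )131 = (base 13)A1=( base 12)AB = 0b10000011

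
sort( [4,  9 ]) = [4,9 ]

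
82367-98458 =-16091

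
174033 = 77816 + 96217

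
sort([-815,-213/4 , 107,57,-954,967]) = [-954, - 815 , -213/4, 57, 107, 967]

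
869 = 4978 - 4109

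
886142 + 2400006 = 3286148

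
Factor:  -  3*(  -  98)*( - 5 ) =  - 2^1*3^1*5^1*7^2= - 1470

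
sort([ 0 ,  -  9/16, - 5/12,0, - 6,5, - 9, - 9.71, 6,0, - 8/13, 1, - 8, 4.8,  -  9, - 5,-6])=[ - 9.71,-9,-9,-8,  -  6, - 6,  -  5,-8/13,-9/16, - 5/12,0,0, 0, 1,4.8, 5, 6] 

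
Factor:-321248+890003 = 568755 = 3^3*5^1* 11^1 * 383^1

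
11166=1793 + 9373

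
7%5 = 2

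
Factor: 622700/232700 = 179^(  -  1)*479^1= 479/179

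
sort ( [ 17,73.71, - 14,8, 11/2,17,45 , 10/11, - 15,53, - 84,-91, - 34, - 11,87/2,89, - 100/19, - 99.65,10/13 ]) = [ - 99.65,-91 , - 84, - 34, -15,-14,-11,- 100/19,10/13,10/11, 11/2, 8,17,17,87/2,45,53,73.71,89 ] 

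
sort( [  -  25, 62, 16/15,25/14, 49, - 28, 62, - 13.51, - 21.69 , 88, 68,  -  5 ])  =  [ - 28,-25, - 21.69, - 13.51,-5, 16/15 , 25/14,49,62,62,68,88]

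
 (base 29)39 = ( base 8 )140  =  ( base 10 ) 96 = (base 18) 56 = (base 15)66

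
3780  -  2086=1694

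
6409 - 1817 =4592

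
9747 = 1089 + 8658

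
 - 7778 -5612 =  - 13390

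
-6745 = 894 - 7639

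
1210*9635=11658350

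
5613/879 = 1871/293=6.39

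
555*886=491730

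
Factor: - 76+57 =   -  19^1 = -19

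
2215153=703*3151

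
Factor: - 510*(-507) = 2^1*3^2*5^1 *13^2*17^1 = 258570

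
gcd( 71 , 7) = 1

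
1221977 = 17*71881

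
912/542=1 + 185/271= 1.68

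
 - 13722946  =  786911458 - 800634404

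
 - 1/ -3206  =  1/3206=0.00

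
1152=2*576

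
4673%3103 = 1570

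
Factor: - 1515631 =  - 13^1 * 23^1*37^1*137^1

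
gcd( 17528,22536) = 2504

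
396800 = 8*49600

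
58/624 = 29/312= 0.09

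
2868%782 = 522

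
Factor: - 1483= - 1483^1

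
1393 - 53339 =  - 51946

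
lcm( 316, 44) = 3476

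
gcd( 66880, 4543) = 11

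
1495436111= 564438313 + 930997798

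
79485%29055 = 21375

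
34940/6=5823 + 1/3 = 5823.33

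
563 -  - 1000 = 1563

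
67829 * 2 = 135658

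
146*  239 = 34894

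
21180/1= 21180= 21180.00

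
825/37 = 825/37  =  22.30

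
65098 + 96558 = 161656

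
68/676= 17/169 = 0.10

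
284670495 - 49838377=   234832118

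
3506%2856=650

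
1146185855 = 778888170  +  367297685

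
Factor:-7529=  - 7529^1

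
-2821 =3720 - 6541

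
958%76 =46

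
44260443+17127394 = 61387837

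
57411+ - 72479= -15068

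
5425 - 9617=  - 4192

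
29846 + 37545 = 67391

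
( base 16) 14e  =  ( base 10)334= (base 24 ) DM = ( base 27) ca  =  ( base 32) AE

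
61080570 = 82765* 738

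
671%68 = 59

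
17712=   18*984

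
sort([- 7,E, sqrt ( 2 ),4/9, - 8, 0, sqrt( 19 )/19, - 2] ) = [ - 8,  -  7, - 2,0,sqrt( 19)/19, 4/9 , sqrt( 2 ),E]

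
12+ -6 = 6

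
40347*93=3752271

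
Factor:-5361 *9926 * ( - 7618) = 405378812748 = 2^2 * 3^1*7^1*13^1*293^1 * 709^1*1787^1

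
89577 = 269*333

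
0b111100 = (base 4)330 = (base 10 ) 60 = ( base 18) 36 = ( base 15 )40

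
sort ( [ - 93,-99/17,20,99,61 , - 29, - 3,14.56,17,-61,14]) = [-93,-61,-29,- 99/17 ,-3,14, 14.56,17,  20, 61 , 99 ]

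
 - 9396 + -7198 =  - 16594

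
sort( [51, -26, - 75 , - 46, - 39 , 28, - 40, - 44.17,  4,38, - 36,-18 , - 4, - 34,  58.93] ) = [ - 75,-46, - 44.17, - 40, -39, - 36, - 34, - 26, - 18,  -  4,4,28,38 , 51, 58.93 ] 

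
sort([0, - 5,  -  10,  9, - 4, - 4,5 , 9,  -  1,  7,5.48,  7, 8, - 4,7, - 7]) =[  -  10, - 7, - 5, - 4, - 4, - 4 ,- 1,0,5,  5.48,7, 7,7,8,9,9 ] 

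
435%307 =128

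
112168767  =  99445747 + 12723020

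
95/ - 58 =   -  2 + 21/58 = - 1.64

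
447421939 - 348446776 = 98975163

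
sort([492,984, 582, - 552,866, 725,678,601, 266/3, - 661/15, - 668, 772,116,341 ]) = [ - 668, - 552, - 661/15, 266/3,116,341, 492,582, 601,678,725,  772,866,984]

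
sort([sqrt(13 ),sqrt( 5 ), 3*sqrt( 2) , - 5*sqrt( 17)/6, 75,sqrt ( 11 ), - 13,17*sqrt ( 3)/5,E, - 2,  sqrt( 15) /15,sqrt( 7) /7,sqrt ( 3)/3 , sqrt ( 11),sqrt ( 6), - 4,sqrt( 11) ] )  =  [ - 13, - 4, - 5 * sqrt( 17) /6, - 2,sqrt( 15) /15,sqrt(7)/7 , sqrt (3)/3, sqrt(5 ),sqrt( 6), E,sqrt(11), sqrt( 11), sqrt(11),sqrt(13),  3*sqrt(2),17 * sqrt(3) /5,75]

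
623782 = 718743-94961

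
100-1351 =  - 1251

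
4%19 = 4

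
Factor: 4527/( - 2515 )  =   - 9/5 =- 3^2* 5^( - 1) 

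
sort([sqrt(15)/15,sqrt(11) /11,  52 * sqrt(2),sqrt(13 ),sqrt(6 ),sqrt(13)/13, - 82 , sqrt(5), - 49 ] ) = [ - 82,-49,sqrt (15 ) /15,sqrt( 13 ) /13, sqrt(11 )/11,sqrt (5 ), sqrt(6 ), sqrt(13),52*sqrt( 2 )]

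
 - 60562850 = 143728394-204291244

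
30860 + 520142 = 551002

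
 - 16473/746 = -23 + 685/746 = -22.08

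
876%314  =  248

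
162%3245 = 162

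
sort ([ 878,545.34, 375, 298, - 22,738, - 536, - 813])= [ - 813, -536, - 22 , 298, 375,545.34, 738, 878]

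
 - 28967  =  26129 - 55096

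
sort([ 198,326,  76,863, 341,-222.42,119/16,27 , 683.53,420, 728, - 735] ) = [ - 735, - 222.42,119/16,27,76,198, 326, 341,420, 683.53,728,863 ]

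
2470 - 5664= -3194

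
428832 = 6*71472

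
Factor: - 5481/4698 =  - 7/6 = - 2^(  -  1 )*3^ ( - 1) * 7^1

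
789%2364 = 789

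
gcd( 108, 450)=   18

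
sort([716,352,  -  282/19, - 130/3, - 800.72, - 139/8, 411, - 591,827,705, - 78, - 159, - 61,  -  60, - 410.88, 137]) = [ - 800.72, - 591,-410.88, - 159, - 78,-61, - 60, - 130/3 , - 139/8 , - 282/19,137, 352, 411 , 705, 716, 827]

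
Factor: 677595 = 3^1*5^1*199^1*227^1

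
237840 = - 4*( - 59460)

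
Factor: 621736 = 2^3* 23^1*31^1*109^1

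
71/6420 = 71/6420 = 0.01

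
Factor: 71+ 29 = 2^2*5^2 = 100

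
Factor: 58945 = 5^1 * 11789^1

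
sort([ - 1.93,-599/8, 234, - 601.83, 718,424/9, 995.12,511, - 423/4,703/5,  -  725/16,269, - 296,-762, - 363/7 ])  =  [ - 762, - 601.83, - 296, - 423/4, - 599/8, - 363/7,-725/16,-1.93,424/9, 703/5,  234,269,511,718,995.12 ]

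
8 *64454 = 515632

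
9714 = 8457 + 1257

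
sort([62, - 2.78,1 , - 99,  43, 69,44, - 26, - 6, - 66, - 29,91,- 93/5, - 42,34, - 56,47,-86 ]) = [ - 99, - 86, - 66, - 56, - 42, - 29, - 26,- 93/5, - 6 ,-2.78,1, 34,43,44, 47,62,  69,91]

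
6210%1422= 522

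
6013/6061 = 6013/6061 = 0.99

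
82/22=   3 + 8/11 = 3.73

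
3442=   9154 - 5712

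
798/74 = 399/37 = 10.78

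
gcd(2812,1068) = 4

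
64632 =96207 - 31575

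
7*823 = 5761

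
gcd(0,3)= 3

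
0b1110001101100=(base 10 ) 7276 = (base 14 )291A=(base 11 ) 5515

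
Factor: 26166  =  2^1*3^1  *  7^2*89^1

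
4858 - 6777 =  - 1919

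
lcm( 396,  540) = 5940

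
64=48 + 16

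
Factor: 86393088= 2^8 * 3^3*29^1*431^1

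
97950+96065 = 194015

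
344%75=44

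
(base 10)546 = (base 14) 2b0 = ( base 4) 20202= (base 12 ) 396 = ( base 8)1042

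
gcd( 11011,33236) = 7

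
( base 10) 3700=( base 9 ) 5061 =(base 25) 5N0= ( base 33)3d4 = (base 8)7164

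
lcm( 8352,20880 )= 41760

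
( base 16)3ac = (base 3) 1021211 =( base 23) 1HK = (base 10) 940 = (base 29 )13c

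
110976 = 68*1632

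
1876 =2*938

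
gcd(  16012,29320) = 4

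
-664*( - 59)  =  39176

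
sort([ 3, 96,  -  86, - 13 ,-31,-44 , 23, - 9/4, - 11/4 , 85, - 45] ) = [  -  86, - 45,-44,  -  31,-13, - 11/4,- 9/4, 3,23, 85, 96]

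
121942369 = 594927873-472985504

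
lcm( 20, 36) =180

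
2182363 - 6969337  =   - 4786974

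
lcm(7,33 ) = 231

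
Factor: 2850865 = 5^1*570173^1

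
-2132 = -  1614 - 518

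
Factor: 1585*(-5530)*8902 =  - 78026475100 = - 2^2 * 5^2*7^1*79^1*317^1*4451^1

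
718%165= 58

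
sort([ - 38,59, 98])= [ - 38, 59,  98] 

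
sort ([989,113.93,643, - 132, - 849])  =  [ - 849, - 132, 113.93,643 , 989] 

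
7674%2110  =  1344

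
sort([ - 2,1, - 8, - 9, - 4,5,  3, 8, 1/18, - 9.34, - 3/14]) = [ - 9.34, - 9, - 8, - 4, - 2,  -  3/14, 1/18,1,3,5,  8]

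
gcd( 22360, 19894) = 2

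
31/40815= 31/40815 = 0.00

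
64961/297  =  218 + 215/297 = 218.72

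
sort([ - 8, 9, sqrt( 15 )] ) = [ - 8 , sqrt( 15 ) , 9 ] 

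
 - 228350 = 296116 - 524466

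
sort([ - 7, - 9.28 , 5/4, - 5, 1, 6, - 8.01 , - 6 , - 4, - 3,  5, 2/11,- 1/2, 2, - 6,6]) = [ - 9.28,- 8.01,-7, - 6, - 6, - 5, - 4,  -  3, - 1/2,2/11, 1,5/4 , 2,5,6, 6]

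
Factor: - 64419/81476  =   - 2^( - 2)*3^1*109^1*197^1*20369^( - 1)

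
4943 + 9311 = 14254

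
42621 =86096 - 43475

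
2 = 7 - 5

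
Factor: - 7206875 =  - 5^4 * 13^1*887^1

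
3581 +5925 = 9506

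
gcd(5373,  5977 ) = 1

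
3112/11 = 282 + 10/11=282.91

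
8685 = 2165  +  6520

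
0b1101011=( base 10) 107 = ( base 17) 65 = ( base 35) 32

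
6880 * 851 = 5854880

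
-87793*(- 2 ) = 175586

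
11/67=11/67= 0.16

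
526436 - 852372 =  - 325936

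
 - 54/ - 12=4+1/2=4.50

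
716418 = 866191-149773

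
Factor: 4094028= 2^2*3^2*113723^1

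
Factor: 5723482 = 2^1*2861741^1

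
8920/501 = 8920/501 = 17.80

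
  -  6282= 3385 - 9667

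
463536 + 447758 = 911294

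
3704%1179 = 167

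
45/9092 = 45/9092 = 0.00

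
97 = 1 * 97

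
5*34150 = 170750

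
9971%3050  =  821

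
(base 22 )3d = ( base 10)79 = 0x4f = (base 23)3a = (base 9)87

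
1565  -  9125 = - 7560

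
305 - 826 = - 521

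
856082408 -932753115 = - 76670707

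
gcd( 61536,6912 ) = 96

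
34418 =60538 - 26120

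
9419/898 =9419/898= 10.49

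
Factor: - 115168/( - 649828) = 28792/162457 = 2^3*59^1*61^1 * 162457^( - 1)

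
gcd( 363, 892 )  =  1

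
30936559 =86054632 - 55118073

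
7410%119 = 32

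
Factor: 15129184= 2^5*7^1*17^1*29^1*137^1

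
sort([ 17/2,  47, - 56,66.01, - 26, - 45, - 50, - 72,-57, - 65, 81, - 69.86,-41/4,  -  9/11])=[ - 72, - 69.86, - 65 ,  -  57, - 56 , - 50, - 45,-26, - 41/4, - 9/11, 17/2,47,66.01, 81]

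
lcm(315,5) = 315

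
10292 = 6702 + 3590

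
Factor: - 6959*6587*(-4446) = 2^1*3^2*7^1 * 13^1*19^1*941^1  *  6959^1 = 203799896118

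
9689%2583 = 1940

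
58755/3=19585 = 19585.00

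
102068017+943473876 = 1045541893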